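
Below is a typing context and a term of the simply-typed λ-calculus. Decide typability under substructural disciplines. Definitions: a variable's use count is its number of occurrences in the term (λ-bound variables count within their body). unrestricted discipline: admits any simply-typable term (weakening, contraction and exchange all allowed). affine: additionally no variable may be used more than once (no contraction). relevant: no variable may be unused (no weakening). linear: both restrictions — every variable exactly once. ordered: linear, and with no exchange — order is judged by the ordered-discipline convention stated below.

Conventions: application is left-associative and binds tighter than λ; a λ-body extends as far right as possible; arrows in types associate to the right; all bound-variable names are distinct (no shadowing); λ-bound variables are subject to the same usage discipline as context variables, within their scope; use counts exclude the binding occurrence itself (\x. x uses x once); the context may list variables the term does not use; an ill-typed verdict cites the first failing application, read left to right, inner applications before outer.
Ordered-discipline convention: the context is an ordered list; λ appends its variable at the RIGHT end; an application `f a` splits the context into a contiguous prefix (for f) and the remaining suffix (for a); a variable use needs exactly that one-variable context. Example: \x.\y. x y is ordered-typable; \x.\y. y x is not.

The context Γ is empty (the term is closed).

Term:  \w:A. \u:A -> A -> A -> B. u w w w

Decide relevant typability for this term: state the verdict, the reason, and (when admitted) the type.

yes — none of w, u goes unused; term : A -> (A -> A -> A -> B) -> B
counts: w [bound]=3; u [bound]=1
order of uses: u, w, w, w
typing: well-typed at A -> (A -> A -> A -> B) -> B
summary: ordered ✗, linear ✗, affine ✗, relevant ✓, unrestricted ✓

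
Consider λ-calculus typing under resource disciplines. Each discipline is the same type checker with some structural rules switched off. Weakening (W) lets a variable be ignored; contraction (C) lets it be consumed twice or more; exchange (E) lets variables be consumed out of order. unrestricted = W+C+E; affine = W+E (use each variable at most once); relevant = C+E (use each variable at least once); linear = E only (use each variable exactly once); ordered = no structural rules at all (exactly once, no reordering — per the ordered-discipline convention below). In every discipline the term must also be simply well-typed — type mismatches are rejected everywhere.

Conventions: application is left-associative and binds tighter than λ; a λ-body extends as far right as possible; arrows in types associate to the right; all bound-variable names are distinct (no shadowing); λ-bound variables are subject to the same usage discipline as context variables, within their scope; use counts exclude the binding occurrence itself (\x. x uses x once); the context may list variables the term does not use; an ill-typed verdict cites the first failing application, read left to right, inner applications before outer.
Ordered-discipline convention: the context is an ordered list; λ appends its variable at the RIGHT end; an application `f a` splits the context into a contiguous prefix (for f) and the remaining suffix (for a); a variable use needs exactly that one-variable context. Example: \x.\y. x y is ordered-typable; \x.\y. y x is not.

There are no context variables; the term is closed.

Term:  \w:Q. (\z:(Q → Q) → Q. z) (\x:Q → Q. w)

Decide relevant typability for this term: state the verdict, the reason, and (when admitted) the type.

no — x left unused
usage: w (bound): 1×, z (bound): 1×, x (bound): 0×
uses in reading order: z, w
typing: well-typed at Q → (Q → Q) → Q
per-discipline verdicts: ordered ✗ · linear ✗ · affine ✓ · relevant ✗ · unrestricted ✓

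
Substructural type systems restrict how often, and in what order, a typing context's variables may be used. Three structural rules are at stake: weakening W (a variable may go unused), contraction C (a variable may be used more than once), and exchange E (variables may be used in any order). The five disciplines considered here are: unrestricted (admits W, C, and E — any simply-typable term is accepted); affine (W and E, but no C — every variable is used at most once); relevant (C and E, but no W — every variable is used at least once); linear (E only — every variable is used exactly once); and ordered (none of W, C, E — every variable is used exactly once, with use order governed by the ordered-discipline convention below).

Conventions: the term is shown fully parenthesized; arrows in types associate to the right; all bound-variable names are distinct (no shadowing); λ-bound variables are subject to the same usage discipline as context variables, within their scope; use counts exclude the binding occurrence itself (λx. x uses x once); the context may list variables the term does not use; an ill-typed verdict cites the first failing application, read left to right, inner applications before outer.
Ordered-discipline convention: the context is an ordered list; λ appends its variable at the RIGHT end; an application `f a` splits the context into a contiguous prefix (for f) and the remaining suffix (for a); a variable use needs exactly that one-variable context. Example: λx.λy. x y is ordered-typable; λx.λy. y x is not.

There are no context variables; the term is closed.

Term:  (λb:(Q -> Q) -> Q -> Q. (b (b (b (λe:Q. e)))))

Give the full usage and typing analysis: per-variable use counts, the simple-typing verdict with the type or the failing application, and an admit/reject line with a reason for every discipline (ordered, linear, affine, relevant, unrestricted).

use counts: b (λ-bound)=3; e (λ-bound)=1
left-to-right use order: b, b, b, e
typing: the term checks, with type ((Q -> Q) -> Q -> Q) -> Q -> Q
ordered: ✗ — repeated use of b ×3
linear: ✗ — repeated use of b ×3
affine: ✗ — repeated use of b ×3
relevant: ✓ — at least one use each (b, e)
unrestricted: ✓ — type-checks (((Q -> Q) -> Q -> Q) -> Q -> Q) and nothing is barred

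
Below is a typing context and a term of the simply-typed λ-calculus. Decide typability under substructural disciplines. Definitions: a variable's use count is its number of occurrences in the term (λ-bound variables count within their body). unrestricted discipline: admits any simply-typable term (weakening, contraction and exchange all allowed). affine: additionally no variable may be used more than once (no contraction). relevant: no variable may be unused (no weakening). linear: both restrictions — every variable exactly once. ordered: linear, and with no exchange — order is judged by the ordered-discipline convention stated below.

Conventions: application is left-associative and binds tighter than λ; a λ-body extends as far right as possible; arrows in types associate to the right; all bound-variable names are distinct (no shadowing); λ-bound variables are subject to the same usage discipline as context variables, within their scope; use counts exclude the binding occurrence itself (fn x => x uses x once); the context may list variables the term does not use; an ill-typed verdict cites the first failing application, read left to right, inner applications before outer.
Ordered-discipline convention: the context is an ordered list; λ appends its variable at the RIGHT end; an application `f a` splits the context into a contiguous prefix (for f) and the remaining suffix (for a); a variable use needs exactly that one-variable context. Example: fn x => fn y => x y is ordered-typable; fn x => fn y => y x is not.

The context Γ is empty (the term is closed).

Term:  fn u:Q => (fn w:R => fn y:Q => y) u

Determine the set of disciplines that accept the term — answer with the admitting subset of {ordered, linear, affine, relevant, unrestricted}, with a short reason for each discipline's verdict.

accepted by: none
variable uses: u [bound] ×1, w [bound] ×0, y [bound] ×1
order of uses: y, u
typing: ill-typed: a function awaiting R gets Q
ordered: ✗, the type mismatch rejects it
linear: ✗, not simply typable
affine: ✗, fails simple typing
relevant: ✗, a type mismatch blocks all five
unrestricted: ✗, the type mismatch rejects it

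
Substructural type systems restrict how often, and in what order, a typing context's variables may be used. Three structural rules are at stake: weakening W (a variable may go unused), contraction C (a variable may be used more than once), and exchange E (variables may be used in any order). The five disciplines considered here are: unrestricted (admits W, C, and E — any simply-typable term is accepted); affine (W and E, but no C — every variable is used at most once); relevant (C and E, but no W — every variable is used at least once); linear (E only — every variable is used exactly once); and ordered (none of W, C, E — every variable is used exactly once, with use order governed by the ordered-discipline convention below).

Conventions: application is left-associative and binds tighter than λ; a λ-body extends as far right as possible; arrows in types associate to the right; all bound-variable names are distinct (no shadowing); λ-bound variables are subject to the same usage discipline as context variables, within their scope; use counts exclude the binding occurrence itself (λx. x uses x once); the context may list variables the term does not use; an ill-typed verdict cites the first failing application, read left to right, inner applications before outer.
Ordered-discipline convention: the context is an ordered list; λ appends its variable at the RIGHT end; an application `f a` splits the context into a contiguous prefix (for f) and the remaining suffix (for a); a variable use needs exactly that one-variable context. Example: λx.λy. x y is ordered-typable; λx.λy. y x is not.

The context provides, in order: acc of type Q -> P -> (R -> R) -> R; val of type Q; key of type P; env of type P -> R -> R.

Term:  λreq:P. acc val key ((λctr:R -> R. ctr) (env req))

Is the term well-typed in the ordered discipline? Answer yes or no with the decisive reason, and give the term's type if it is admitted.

yes — single-use (acc, val, key, env, req, ctr), ordered derivation ok; term : P -> R
variable uses: acc=1, val=1, key=1, env=1, req (bound)=1, ctr (bound)=1
uses in reading order: acc, val, key, ctr, env, req
typing: the term checks, with type P -> R
per-discipline verdicts: ordered ✓, linear ✓, affine ✓, relevant ✓, unrestricted ✓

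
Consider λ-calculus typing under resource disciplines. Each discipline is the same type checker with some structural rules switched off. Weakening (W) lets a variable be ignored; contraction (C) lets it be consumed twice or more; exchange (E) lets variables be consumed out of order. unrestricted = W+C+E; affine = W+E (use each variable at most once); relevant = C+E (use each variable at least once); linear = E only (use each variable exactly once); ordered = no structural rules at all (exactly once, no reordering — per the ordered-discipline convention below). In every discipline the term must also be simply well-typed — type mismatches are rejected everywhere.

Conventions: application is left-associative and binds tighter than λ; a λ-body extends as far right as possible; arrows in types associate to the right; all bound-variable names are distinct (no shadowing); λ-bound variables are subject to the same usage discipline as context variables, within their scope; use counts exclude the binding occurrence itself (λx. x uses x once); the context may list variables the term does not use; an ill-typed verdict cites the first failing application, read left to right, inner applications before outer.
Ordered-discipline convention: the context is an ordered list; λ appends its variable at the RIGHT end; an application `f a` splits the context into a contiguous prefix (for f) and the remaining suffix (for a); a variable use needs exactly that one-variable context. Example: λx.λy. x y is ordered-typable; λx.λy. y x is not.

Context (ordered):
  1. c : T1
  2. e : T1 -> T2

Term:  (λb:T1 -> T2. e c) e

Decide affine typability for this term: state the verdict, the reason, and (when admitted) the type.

no — repeated use of e ×2
variable uses: c: 1, e: 2, b (λ-bound): 0
left-to-right use order: e, c, e
typing: ✓ — T2
all disciplines: ordered ✗ · linear ✗ · affine ✗ · relevant ✗ · unrestricted ✓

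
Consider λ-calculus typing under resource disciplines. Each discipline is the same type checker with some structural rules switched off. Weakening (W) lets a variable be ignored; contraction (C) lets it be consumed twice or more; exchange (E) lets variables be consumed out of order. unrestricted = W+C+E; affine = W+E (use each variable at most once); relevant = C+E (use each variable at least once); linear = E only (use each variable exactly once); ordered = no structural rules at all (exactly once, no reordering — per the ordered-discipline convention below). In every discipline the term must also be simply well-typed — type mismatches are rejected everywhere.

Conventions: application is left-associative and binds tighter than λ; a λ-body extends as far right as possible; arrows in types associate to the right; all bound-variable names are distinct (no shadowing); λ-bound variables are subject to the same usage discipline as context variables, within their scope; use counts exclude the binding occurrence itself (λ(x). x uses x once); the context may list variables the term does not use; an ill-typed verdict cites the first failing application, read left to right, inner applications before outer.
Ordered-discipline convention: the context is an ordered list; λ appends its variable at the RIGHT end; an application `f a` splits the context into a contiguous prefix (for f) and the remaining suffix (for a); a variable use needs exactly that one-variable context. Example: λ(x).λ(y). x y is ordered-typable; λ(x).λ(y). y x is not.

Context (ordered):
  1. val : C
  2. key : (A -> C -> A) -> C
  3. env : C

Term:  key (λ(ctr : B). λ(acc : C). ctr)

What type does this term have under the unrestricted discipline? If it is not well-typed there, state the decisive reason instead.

not well-typed under unrestricted — fails simple typing
usage: val ×0; key ×1; env ×0; ctr (λ-bound) ×1; acc (λ-bound) ×0
uses in reading order: key, ctr
typing: ill-typed: a function awaiting A -> C -> A gets B -> C -> B
across the five disciplines: ordered ✗, linear ✗, affine ✗, relevant ✗, unrestricted ✗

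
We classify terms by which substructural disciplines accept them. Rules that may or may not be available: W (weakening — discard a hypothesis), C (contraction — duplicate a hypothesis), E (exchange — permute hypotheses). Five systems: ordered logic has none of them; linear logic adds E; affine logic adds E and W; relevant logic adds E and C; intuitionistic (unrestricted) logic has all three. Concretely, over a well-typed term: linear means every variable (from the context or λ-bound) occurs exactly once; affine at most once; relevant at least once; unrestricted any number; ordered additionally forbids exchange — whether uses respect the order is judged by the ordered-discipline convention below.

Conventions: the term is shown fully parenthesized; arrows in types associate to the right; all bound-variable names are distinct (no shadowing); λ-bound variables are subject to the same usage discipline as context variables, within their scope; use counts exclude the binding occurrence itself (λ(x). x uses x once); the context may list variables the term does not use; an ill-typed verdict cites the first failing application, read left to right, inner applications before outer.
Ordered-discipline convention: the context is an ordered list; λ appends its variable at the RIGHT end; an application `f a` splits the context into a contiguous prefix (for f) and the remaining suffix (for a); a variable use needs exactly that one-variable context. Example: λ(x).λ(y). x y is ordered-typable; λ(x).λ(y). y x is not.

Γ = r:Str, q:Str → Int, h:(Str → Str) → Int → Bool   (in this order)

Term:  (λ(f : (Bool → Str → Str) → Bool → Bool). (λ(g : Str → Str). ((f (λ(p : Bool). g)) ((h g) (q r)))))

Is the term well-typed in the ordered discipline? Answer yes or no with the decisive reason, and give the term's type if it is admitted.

no — g ×2 used more than once (contraction); p never used (weakening)
usage: r ×1, q ×1, h ×1, f (bound) ×1, g (bound) ×2, p (bound) ×0
uses in reading order: f, g, h, g, q, r
typing: well-typed at ((Bool → Str → Str) → Bool → Bool) → (Str → Str) → Bool
per-discipline verdicts: ordered ✗, linear ✗, affine ✗, relevant ✗, unrestricted ✓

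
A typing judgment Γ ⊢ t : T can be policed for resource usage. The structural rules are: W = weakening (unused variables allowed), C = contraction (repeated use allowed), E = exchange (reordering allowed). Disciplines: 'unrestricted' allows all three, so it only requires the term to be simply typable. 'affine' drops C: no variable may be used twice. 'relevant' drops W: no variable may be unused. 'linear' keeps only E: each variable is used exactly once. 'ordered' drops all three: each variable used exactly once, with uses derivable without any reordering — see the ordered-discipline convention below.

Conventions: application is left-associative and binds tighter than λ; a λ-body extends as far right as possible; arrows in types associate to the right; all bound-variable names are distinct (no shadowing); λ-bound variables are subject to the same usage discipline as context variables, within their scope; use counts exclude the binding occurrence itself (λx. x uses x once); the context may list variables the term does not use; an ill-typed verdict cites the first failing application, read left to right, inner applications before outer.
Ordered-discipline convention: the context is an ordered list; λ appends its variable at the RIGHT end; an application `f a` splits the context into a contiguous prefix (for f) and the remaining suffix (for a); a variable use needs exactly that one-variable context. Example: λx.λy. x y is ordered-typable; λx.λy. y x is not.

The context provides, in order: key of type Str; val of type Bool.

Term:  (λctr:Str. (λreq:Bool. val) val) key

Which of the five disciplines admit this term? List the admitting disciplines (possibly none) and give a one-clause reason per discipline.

admitting disciplines: unrestricted
variable uses: key=1; val=2; ctr [bound]=0; req [bound]=0
use order (left to right): val, val, key
typing: the term checks, with type Bool
ordered ✗ (val ×2 used more than once (contraction); ctr, req never used (weakening))
linear ✗ (val ×2 used more than once (contraction); ctr, req never used (weakening))
affine ✗ (val ×2 used more than once (contraction))
relevant ✗ (ctr, req never used (weakening))
unrestricted ✓ (type-checks (Bool) and nothing is barred)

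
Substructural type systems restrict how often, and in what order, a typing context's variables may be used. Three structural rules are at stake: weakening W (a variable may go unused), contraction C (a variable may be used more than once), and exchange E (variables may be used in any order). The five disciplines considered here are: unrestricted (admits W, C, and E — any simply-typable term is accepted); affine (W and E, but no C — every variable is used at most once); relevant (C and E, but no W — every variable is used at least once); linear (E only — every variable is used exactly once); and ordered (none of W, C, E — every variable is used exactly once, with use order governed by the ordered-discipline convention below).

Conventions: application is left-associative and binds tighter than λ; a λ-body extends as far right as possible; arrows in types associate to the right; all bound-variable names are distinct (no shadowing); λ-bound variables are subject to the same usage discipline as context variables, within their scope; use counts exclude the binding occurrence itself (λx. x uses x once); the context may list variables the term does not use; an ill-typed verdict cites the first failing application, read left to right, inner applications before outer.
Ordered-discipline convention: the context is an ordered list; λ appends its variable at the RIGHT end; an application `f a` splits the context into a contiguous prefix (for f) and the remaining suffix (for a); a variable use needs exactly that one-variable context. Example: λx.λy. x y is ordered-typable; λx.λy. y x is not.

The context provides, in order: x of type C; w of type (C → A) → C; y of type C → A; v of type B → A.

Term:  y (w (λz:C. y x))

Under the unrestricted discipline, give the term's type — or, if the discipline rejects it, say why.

term : A
use counts: x ×1; w ×1; y ×2; v ×0; z (λ-bound) ×0
order of uses: y, w, y, x
typing: well-typed at A
all disciplines: ordered ✗ | linear ✗ | affine ✗ | relevant ✗ | unrestricted ✓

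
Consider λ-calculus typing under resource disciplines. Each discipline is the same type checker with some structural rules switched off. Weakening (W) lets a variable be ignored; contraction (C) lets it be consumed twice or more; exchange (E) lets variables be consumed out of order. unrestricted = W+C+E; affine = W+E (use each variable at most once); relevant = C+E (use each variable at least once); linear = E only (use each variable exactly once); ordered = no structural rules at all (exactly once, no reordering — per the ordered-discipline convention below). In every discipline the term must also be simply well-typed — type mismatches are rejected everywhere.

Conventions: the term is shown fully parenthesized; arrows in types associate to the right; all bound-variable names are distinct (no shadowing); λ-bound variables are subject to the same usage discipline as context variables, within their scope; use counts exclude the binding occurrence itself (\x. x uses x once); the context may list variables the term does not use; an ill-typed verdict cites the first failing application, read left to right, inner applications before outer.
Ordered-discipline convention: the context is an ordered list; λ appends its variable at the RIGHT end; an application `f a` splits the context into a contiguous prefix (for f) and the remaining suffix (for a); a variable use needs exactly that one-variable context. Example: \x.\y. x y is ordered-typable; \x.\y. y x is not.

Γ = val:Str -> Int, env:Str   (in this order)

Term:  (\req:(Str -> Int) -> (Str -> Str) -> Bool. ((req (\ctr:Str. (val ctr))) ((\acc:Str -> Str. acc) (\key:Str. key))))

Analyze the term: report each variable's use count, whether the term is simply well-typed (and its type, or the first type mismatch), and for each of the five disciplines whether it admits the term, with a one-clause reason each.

usage: val=1; env=0; req (bound)=1; ctr (bound)=1; acc (bound)=1; key (bound)=1
use order (left to right): req, val, ctr, acc, key
typing: the term checks, with type ((Str -> Int) -> (Str -> Str) -> Bool) -> Bool
ordered: ✗ — unused: env — weakening required
linear: ✗ — unused: env — weakening required
affine: ✓ — at most one use each (val, env, req, ctr, acc, key)
relevant: ✗ — unused: env — weakening required
unrestricted: ✓ — typability at ((Str -> Int) -> (Str -> Str) -> Bool) -> Bool is all that's needed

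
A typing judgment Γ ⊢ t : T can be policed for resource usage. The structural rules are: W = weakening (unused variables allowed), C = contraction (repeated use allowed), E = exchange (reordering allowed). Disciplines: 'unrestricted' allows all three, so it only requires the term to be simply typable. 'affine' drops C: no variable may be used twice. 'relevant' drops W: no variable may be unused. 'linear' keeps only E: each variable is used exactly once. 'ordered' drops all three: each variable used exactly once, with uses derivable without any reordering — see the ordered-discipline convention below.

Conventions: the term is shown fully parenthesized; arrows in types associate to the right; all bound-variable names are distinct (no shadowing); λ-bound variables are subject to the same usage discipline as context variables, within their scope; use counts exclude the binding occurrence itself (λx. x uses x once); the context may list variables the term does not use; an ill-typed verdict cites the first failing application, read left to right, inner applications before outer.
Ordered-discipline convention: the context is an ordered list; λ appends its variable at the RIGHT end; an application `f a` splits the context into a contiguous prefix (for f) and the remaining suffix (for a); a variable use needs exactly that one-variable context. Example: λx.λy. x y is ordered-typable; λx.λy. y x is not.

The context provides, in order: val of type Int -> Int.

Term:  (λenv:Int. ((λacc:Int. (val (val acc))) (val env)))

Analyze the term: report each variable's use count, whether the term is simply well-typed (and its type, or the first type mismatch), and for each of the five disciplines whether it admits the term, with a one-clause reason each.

variable uses: val=3, env (λ-bound)=1, acc (λ-bound)=1
use order (left to right): val, val, acc, val, env
typing: ✓ — Int -> Int
ordered ✗ (needs contraction — val ×3)
linear ✗ (needs contraction — val ×3)
affine ✗ (needs contraction — val ×3)
relevant ✓ (every one of val, env, acc appears)
unrestricted ✓ (simply typable at Int -> Int; W, C, E all held)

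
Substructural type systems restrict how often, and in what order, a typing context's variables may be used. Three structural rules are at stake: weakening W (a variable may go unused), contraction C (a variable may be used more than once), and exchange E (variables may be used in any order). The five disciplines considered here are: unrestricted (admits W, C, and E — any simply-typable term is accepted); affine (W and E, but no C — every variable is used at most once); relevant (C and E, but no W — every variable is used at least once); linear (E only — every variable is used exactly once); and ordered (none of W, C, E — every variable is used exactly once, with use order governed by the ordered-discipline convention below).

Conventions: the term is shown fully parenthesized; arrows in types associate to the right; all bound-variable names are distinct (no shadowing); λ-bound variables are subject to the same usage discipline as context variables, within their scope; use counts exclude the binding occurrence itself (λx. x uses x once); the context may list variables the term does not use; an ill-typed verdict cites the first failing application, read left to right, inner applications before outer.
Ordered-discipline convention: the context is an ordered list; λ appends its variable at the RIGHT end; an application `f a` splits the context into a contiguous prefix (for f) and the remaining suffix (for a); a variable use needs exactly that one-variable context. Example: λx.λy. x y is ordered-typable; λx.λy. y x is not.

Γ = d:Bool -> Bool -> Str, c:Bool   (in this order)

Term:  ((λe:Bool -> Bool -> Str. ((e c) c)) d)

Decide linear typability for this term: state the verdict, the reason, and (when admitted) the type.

no — repeated use of c ×2
use counts: d=1, c=2, e (bound)=1
left-to-right use order: e, c, c, d
typing: well-typed — term : Str
all disciplines: ordered ✗ · linear ✗ · affine ✗ · relevant ✓ · unrestricted ✓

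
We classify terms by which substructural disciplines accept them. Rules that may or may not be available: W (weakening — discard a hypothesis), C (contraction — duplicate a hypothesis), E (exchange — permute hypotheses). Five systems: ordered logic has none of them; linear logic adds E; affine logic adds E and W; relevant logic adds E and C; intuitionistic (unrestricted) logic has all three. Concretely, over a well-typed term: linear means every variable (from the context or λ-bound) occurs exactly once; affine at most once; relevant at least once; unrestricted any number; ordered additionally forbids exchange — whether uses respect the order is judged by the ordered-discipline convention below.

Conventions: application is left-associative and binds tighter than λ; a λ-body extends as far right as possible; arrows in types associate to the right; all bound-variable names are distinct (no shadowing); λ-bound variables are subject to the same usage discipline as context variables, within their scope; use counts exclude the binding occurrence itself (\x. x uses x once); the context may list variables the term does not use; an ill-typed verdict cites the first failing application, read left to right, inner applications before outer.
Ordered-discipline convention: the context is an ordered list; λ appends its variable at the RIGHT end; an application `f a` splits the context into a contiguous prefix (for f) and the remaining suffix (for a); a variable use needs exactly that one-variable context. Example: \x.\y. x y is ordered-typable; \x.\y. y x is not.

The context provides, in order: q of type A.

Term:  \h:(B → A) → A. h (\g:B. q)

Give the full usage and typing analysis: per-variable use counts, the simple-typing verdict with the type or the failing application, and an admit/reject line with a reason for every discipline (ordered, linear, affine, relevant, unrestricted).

use counts: q=1; h (bound)=1; g (bound)=0
order of uses: h, q
typing: ✓ — ((B → A) → A) → A
ordered: ✗ — needs weakening: g unused
linear: ✗ — needs weakening: g unused
affine: ✓ — no duplicate uses among q, h, g
relevant: ✗ — needs weakening: g unused
unrestricted: ✓ — well-typed at ((B → A) → A) → A; no restrictions here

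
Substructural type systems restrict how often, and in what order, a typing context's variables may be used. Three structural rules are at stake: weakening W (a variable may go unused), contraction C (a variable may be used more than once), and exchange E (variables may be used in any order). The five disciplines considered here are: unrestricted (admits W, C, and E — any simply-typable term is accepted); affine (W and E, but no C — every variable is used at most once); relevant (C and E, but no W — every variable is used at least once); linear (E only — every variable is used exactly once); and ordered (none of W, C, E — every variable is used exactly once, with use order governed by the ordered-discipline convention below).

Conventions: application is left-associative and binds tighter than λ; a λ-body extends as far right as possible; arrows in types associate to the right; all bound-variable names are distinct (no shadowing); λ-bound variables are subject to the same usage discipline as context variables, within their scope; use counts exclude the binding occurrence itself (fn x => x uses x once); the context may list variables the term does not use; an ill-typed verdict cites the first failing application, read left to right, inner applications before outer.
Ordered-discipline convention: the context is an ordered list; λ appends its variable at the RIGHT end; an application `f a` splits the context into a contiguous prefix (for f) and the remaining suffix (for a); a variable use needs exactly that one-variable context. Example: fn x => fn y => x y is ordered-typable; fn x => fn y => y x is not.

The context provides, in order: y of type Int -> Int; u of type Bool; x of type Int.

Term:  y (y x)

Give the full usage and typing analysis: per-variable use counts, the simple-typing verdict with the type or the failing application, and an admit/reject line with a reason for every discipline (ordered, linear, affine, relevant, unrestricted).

counts: y: 2×, u: 0×, x: 1×
left-to-right use order: y, y, x
typing: well-typed — term : Int
ordered ✗ (needs contraction — y ×2; needs weakening: u unused)
linear ✗ (needs contraction — y ×2; needs weakening: u unused)
affine ✗ (needs contraction — y ×2)
relevant ✗ (needs weakening: u unused)
unrestricted ✓ (well-typed at Int; no restrictions here)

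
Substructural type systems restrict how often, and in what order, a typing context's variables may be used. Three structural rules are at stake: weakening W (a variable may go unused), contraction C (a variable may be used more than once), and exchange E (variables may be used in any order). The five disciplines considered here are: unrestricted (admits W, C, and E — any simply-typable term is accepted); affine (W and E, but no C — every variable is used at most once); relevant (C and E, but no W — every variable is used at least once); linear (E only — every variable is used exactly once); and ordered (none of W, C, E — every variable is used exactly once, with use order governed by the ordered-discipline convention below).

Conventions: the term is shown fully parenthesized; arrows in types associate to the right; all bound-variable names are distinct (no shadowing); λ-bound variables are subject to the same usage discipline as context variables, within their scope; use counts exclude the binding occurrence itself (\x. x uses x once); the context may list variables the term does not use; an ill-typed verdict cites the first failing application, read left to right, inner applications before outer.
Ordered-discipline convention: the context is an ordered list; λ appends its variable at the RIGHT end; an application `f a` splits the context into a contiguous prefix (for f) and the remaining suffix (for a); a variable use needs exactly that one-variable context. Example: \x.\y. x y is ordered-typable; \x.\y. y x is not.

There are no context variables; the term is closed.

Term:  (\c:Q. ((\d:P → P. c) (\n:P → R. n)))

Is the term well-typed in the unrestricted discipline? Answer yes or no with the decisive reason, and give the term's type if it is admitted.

no — not simply typable
counts: c (bound): 1; d (bound): 0; n (bound): 1
left-to-right use order: c, n
typing: ill-typed: a function awaiting P → P gets (P → R) → P → R
all disciplines: ordered ✗ · linear ✗ · affine ✗ · relevant ✗ · unrestricted ✗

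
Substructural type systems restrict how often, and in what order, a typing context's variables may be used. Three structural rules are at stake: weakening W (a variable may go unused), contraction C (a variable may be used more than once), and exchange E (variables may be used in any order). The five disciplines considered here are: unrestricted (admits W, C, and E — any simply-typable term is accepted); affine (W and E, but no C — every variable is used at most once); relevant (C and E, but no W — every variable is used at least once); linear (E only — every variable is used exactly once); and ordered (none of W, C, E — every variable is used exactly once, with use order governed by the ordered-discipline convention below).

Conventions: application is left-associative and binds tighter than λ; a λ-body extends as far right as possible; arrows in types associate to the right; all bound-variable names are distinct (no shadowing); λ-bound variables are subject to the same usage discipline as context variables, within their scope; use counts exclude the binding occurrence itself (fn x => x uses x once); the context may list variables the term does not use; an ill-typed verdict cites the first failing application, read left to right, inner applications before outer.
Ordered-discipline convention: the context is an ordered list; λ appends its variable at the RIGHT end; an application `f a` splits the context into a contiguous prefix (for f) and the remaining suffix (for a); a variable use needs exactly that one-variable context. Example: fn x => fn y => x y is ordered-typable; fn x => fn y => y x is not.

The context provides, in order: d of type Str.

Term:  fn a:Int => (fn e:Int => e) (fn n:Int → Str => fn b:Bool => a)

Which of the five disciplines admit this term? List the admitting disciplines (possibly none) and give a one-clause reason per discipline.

admitting disciplines: none
variable uses: d ×0; a (bound) ×1; e (bound) ×1; n (bound) ×0; b (bound) ×0
use order (left to right): e, a
typing: ill-typed: a function awaiting Int gets (Int → Str) → Bool → Int
ordered ✗ (the type mismatch rejects it)
linear ✗ (not simply typable)
affine ✗ (fails simple typing)
relevant ✗ (a type mismatch blocks all five)
unrestricted ✗ (the type mismatch rejects it)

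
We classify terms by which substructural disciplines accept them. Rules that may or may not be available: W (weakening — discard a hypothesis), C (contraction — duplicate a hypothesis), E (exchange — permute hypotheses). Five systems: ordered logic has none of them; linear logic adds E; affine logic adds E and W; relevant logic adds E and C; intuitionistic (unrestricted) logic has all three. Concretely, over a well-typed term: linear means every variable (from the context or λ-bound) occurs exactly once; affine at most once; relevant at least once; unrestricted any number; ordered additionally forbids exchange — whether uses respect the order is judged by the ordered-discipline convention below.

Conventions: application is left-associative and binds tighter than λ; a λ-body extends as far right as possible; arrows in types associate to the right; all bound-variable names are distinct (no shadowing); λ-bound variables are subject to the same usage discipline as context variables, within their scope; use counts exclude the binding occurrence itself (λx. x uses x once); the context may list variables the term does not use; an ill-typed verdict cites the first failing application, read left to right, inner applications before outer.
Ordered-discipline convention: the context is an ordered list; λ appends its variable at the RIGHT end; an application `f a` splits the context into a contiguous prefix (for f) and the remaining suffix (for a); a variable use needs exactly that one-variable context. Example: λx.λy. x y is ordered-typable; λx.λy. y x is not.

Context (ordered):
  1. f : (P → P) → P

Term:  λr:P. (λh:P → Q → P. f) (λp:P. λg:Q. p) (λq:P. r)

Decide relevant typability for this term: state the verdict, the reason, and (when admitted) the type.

no — h, g, q left unused
variable uses: f: 1×; r (bound): 1×; h (bound): 0×; p (bound): 1×; g (bound): 0×; q (bound): 0×
order of uses: f, p, r
typing: the term checks, with type P → P
across the five disciplines: ordered ✗; linear ✗; affine ✓; relevant ✗; unrestricted ✓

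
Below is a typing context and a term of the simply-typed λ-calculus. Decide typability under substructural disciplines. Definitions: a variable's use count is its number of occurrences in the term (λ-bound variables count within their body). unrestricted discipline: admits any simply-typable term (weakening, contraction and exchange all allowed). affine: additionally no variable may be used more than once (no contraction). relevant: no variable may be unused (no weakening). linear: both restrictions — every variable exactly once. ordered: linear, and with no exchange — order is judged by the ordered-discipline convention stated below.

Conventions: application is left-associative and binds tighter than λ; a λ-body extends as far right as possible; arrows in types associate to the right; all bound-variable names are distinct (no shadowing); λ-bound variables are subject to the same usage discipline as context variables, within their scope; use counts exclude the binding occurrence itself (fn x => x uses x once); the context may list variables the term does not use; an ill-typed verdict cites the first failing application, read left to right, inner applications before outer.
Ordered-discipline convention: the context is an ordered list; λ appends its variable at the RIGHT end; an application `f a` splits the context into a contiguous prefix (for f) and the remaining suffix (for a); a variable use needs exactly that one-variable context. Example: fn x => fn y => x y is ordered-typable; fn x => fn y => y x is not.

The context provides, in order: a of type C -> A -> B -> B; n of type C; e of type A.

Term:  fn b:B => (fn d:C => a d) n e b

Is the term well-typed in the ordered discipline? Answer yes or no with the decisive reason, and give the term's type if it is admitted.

yes — single-use (a, n, e, b, d), ordered derivation ok; term : B -> B
counts: a: 1×; n: 1×; e: 1×; b (λ-bound): 1×; d (λ-bound): 1×
left-to-right use order: a, d, n, e, b
typing: the term checks, with type B -> B
all disciplines: ordered ✓; linear ✓; affine ✓; relevant ✓; unrestricted ✓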